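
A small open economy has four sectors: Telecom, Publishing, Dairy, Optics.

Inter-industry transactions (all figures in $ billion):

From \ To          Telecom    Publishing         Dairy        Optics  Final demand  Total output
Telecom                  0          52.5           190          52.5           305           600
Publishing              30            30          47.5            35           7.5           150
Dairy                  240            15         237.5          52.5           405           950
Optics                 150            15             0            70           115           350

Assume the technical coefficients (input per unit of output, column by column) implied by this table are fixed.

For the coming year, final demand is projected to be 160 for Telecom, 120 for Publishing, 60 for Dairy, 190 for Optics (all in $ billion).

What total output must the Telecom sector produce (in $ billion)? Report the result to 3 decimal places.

x_1 = 383.864

Technical coefficients a_ij = z_ij / X_j:
  a_11 = 0/600 = 0.00, a_21 = 30/600 = 0.05, a_31 = 240/600 = 0.40, a_41 = 150/600 = 0.25
  a_12 = 52.5/150 = 0.35, a_22 = 30/150 = 0.20, a_32 = 15/150 = 0.10, a_42 = 15/150 = 0.10
  a_13 = 190/950 = 0.20, a_23 = 47.5/950 = 0.05, a_33 = 237.5/950 = 0.25, a_43 = 0/950 = 0.00
  a_14 = 52.5/350 = 0.15, a_24 = 35/350 = 0.10, a_34 = 52.5/350 = 0.15, a_44 = 70/350 = 0.20
I − A =
  [   1.00    -0.35    -0.20    -0.15]
  [  -0.05     0.80    -0.05    -0.10]
  [  -0.40    -0.10     0.75    -0.15]
  [  -0.25    -0.10     0.00     0.80]
Compute the cofactors C_ij = (−1)^(i+j)·(3×3 minor ij) of I−A; the adjugate is their transpose:
adj(I−A) = Cᵀ =
  [ 0.467750   0.240250   0.140750   0.144125]
  [ 0.066625   0.500375   0.051125   0.084625]
  [ 0.289250   0.222375   0.576500   0.190125]
  [ 0.154500   0.137625   0.050375   0.509875]
det(I−A) = Σ_j (I−A)_1j·C_1j = (1.00)(0.467750) + (-0.35)(0.066625) + (-0.20)(0.289250) + (-0.15)(0.154500) = 0.36340625
(I − A)⁻¹ = adj(I−A) / det(I−A) ≈
  [   1.2871     0.6611     0.3873     0.3966]
  [   0.1833     1.3769     0.1407     0.2329]
  [   0.7959     0.6119     1.5864     0.5232]
  [   0.4251     0.3787     0.1386     1.4030]
x = (I − A)⁻¹ d = adj(I−A)·d / det(I−A), with det(I−A) = 0.36340625:
  x_1 = (0.467750·160 + 0.240250·120 + 0.140750·60 + 0.144125·190) / 0.36340625 = 139.49875 / 0.36340625 ≈ 383.864
  x_2 = (0.066625·160 + 0.500375·120 + 0.051125·60 + 0.084625·190) / 0.36340625 = 89.85125 / 0.36340625 ≈ 247.247
  x_3 = (0.289250·160 + 0.222375·120 + 0.576500·60 + 0.190125·190) / 0.36340625 = 143.67875 / 0.36340625 ≈ 395.367
  x_4 = (0.154500·160 + 0.137625·120 + 0.050375·60 + 0.509875·190) / 0.36340625 = 141.13375 / 0.36340625 ≈ 388.364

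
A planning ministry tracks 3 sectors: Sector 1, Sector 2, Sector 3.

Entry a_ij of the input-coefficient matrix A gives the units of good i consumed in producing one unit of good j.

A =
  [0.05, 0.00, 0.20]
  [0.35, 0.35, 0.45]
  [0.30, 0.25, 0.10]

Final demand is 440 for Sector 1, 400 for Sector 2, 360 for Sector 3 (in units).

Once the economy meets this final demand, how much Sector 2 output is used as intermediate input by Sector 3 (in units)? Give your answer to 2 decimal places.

z_23 = 506.45

I − A =
  [   0.95     0.00    -0.20]
  [  -0.35     0.65    -0.45]
  [  -0.30    -0.25     0.90]
Cofactors of I−A, C_ij = (−1)^(i+j)·(minor ij) (rows/columns in the sector order above):
  C_11 = (0.65)(0.90) − (-0.45)(-0.25) = 0.4725
  C_12 = −[(-0.35)(0.90) − (-0.45)(-0.30)] = 0.4500
  C_13 = (-0.35)(-0.25) − (0.65)(-0.30) = 0.2825
  C_21 = −[(0.00)(0.90) − (-0.20)(-0.25)] = 0.0500
  C_22 = (0.95)(0.90) − (-0.20)(-0.30) = 0.7950
  C_23 = −[(0.95)(-0.25) − (0.00)(-0.30)] = 0.2375
  C_31 = (0.00)(-0.45) − (-0.20)(0.65) = 0.1300
  C_32 = −[(0.95)(-0.45) − (-0.20)(-0.35)] = 0.4975
  C_33 = (0.95)(0.65) − (0.00)(-0.35) = 0.6175
det(I−A) = Σ_j (I−A)_1j·C_1j = (0.95)(0.4725) + (0.00)(0.4500) + (-0.20)(0.2825) = 0.392375
adj(I−A) = Cᵀ =
  [ 0.4725   0.0500   0.1300]
  [ 0.4500   0.7950   0.4975]
  [ 0.2825   0.2375   0.6175]
(I − A)⁻¹ = adj(I−A) / det(I−A) ≈
  [   1.2042     0.1274     0.3313]
  [   1.1469     2.0261     1.2679]
  [   0.7200     0.6053     1.5737]
First solve x = (I − A)⁻¹ d = adj(I−A)·d / det(I−A); in particular x_3 = (0.2825·440 + 0.2375·400 + 0.6175·360) / 0.392375 = 441.60 / 0.392375 ≈ 1125.4540.
Intermediate flow from 2 to 3: z_23 = a_23 · x_3 = 0.45 × 441.60 / 0.392375 = 198.72 / 0.392375 ≈ 506.45.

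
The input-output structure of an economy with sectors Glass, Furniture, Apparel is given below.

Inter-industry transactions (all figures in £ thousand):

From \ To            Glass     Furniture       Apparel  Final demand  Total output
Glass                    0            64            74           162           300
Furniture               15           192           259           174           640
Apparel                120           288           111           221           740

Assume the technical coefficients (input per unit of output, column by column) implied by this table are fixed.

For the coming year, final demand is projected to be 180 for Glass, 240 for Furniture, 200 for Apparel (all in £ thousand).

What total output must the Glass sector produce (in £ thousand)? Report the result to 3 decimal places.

x_1 = 336.632

Technical coefficients a_ij = z_ij / X_j:
  a_11 = 0/300 = 0.00, a_21 = 15/300 = 0.05, a_31 = 120/300 = 0.40
  a_12 = 64/640 = 0.10, a_22 = 192/640 = 0.30, a_32 = 288/640 = 0.45
  a_13 = 74/740 = 0.10, a_23 = 259/740 = 0.35, a_33 = 111/740 = 0.15
I − A =
  [   1.00    -0.10    -0.10]
  [  -0.05     0.70    -0.35]
  [  -0.40    -0.45     0.85]
Cofactors of I−A, C_ij = (−1)^(i+j)·(minor ij) (rows/columns in the sector order above):
  C_11 = (0.70)(0.85) − (-0.35)(-0.45) = 0.4375
  C_12 = −[(-0.05)(0.85) − (-0.35)(-0.40)] = 0.1825
  C_13 = (-0.05)(-0.45) − (0.70)(-0.40) = 0.3025
  C_21 = −[(-0.10)(0.85) − (-0.10)(-0.45)] = 0.1300
  C_22 = (1.00)(0.85) − (-0.10)(-0.40) = 0.8100
  C_23 = −[(1.00)(-0.45) − (-0.10)(-0.40)] = 0.4900
  C_31 = (-0.10)(-0.35) − (-0.10)(0.70) = 0.1050
  C_32 = −[(1.00)(-0.35) − (-0.10)(-0.05)] = 0.3550
  C_33 = (1.00)(0.70) − (-0.10)(-0.05) = 0.6950
det(I−A) = Σ_j (I−A)_1j·C_1j = (1.00)(0.4375) + (-0.10)(0.1825) + (-0.10)(0.3025) = 0.3890
adj(I−A) = Cᵀ =
  [ 0.4375   0.1300   0.1050]
  [ 0.1825   0.8100   0.3550]
  [ 0.3025   0.4900   0.6950]
(I − A)⁻¹ = adj(I−A) / det(I−A) ≈
  [   1.1247     0.3342     0.2699]
  [   0.4692     2.0823     0.9126]
  [   0.7776     1.2596     1.7866]
x = (I − A)⁻¹ d = adj(I−A)·d / det(I−A), with det(I−A) = 0.3890:
  x_1 = (0.4375·180 + 0.1300·240 + 0.1050·200) / 0.3890 = 130.95 / 0.3890 ≈ 336.632
  x_2 = (0.1825·180 + 0.8100·240 + 0.3550·200) / 0.3890 = 298.25 / 0.3890 ≈ 766.710
  x_3 = (0.3025·180 + 0.4900·240 + 0.6950·200) / 0.3890 = 311.05 / 0.3890 ≈ 799.614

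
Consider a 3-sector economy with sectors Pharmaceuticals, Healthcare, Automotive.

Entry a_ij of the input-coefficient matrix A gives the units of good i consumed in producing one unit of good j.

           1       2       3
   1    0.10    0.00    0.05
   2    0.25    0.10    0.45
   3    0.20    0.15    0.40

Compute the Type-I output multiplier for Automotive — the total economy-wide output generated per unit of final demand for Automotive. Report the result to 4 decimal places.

m_3 = 3.0709

I − A =
  [   0.90     0.00    -0.05]
  [  -0.25     0.90    -0.45]
  [  -0.20    -0.15     0.60]
Cofactors of I−A, C_ij = (−1)^(i+j)·(minor ij) (rows/columns in the sector order above):
  C_11 = (0.90)(0.60) − (-0.45)(-0.15) = 0.4725
  C_12 = −[(-0.25)(0.60) − (-0.45)(-0.20)] = 0.2400
  C_13 = (-0.25)(-0.15) − (0.90)(-0.20) = 0.2175
  C_21 = −[(0.00)(0.60) − (-0.05)(-0.15)] = 0.0075
  C_22 = (0.90)(0.60) − (-0.05)(-0.20) = 0.5300
  C_23 = −[(0.90)(-0.15) − (0.00)(-0.20)] = 0.1350
  C_31 = (0.00)(-0.45) − (-0.05)(0.90) = 0.0450
  C_32 = −[(0.90)(-0.45) − (-0.05)(-0.25)] = 0.4175
  C_33 = (0.90)(0.90) − (0.00)(-0.25) = 0.8100
det(I−A) = Σ_j (I−A)_1j·C_1j = (0.90)(0.4725) + (0.00)(0.2400) + (-0.05)(0.2175) = 0.414375
adj(I−A) = Cᵀ =
  [ 0.4725   0.0075   0.0450]
  [ 0.2400   0.5300   0.4175]
  [ 0.2175   0.1350   0.8100]
(I − A)⁻¹ = adj(I−A) / det(I−A) ≈
  [   1.14027     0.01810     0.10860]
  [   0.57919     1.27903     1.00754]
  [   0.52489     0.32579     1.95475]
The output multiplier for sector j is the column-j sum of the Leontief inverse (I − A)⁻¹ = adj(I−A) / det(I−A).
Column 3 of adj(I−A): (0.0450, 0.4175, 0.8100); det(I−A) = 0.414375.
m_3 = (0.0450 + 0.4175 + 0.8100) / 0.414375 = 1.2725 / 0.414375 ≈ 3.0709.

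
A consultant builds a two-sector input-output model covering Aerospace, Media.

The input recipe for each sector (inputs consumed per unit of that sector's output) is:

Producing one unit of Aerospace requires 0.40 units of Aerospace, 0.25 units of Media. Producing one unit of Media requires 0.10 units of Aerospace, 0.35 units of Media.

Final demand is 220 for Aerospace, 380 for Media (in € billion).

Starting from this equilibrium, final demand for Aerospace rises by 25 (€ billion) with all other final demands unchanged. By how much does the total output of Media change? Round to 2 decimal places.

Δx_M = 17.12

I − A =
  [   0.60    -0.10]
  [  -0.25     0.65]
det(I−A) = (0.60)(0.65) − (-0.10)(-0.25) = 0.3650
adj(I−A) = [[0.65, 0.10], [0.25, 0.60]]
(I − A)⁻¹ = adj(I−A) / det(I−A) ≈
  [   1.7808     0.2740]
  [   0.6849     1.6438]
Δx = (I − A)⁻¹ Δd with Δd having +25 in the Aerospace component and 0 elsewhere.
So Δx_M = L_MA · (+25), where L_MA = adj(I−A)_MA / det(I−A) = 0.25 / 0.3650.
Δx_M = 0.25 × (+25) / 0.3650 = 6.25 / 0.3650 ≈ 17.12.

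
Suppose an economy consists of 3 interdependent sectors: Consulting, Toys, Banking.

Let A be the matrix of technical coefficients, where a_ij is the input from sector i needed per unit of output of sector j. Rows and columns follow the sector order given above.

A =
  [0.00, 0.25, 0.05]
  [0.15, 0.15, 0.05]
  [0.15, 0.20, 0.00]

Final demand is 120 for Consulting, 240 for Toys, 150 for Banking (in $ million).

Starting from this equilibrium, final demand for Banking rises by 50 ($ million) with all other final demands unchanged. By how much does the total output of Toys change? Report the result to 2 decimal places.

Δx_2 = 3.63

I − A =
  [   1.00    -0.25    -0.05]
  [  -0.15     0.85    -0.05]
  [  -0.15    -0.20     1.00]
Cofactors of I−A, C_ij = (−1)^(i+j)·(minor ij) (rows/columns in the sector order above):
  C_11 = (0.85)(1.00) − (-0.05)(-0.20) = 0.8400
  C_12 = −[(-0.15)(1.00) − (-0.05)(-0.15)] = 0.1575
  C_13 = (-0.15)(-0.20) − (0.85)(-0.15) = 0.1575
  C_21 = −[(-0.25)(1.00) − (-0.05)(-0.20)] = 0.2600
  C_22 = (1.00)(1.00) − (-0.05)(-0.15) = 0.9925
  C_23 = −[(1.00)(-0.20) − (-0.25)(-0.15)] = 0.2375
  C_31 = (-0.25)(-0.05) − (-0.05)(0.85) = 0.0550
  C_32 = −[(1.00)(-0.05) − (-0.05)(-0.15)] = 0.0575
  C_33 = (1.00)(0.85) − (-0.25)(-0.15) = 0.8125
det(I−A) = Σ_j (I−A)_1j·C_1j = (1.00)(0.8400) + (-0.25)(0.1575) + (-0.05)(0.1575) = 0.79275
adj(I−A) = Cᵀ =
  [ 0.8400   0.2600   0.0550]
  [ 0.1575   0.9925   0.0575]
  [ 0.1575   0.2375   0.8125]
(I − A)⁻¹ = adj(I−A) / det(I−A) ≈
  [   1.0596     0.3280     0.0694]
  [   0.1987     1.2520     0.0725]
  [   0.1987     0.2996     1.0249]
Δx = (I − A)⁻¹ Δd with Δd having +50 in the Banking component and 0 elsewhere.
So Δx_2 = L_23 · (+50), where L_23 = adj(I−A)_23 / det(I−A) = 0.0575 / 0.79275.
Δx_2 = 0.0575 × (+50) / 0.79275 = 2.875 / 0.79275 ≈ 3.63.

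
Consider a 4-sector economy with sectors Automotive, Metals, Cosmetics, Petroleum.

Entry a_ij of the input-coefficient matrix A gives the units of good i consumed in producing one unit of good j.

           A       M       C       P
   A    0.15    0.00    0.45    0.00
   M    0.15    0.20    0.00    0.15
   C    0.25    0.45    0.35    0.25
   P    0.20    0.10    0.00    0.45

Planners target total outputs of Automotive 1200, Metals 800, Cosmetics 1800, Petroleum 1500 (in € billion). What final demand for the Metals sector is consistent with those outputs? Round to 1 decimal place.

d_M = 235.0

I − A =
  [   0.85     0.00    -0.45     0.00]
  [  -0.15     0.80     0.00    -0.15]
  [  -0.25    -0.45     0.65    -0.25]
  [  -0.20    -0.10     0.00     0.55]
d = (I − A) x:
  d_A = (+0.85)·1200 + (+0.00)·800 + (-0.45)·1800 + (+0.00)·1500 = 210.0
  d_M = (-0.15)·1200 + (+0.80)·800 + (+0.00)·1800 + (-0.15)·1500 = 235.0
  d_C = (-0.25)·1200 + (-0.45)·800 + (+0.65)·1800 + (-0.25)·1500 = 135.0
  d_P = (-0.20)·1200 + (-0.10)·800 + (+0.00)·1800 + (+0.55)·1500 = 505.0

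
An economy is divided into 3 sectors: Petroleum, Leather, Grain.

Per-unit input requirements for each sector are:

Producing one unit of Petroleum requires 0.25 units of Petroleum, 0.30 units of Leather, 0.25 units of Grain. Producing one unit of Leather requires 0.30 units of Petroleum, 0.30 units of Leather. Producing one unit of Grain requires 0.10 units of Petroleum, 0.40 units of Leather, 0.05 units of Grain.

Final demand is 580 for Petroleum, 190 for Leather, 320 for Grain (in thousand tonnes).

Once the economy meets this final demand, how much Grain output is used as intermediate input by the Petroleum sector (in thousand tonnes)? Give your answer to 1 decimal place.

I − A =
  [   0.75    -0.30    -0.10]
  [  -0.30     0.70    -0.40]
  [  -0.25     0.00     0.95]
Cofactors of I−A, C_ij = (−1)^(i+j)·(minor ij) (rows/columns in the sector order above):
  C_11 = (0.70)(0.95) − (-0.40)(0.00) = 0.6650
  C_12 = −[(-0.30)(0.95) − (-0.40)(-0.25)] = 0.3850
  C_13 = (-0.30)(0.00) − (0.70)(-0.25) = 0.1750
  C_21 = −[(-0.30)(0.95) − (-0.10)(0.00)] = 0.2850
  C_22 = (0.75)(0.95) − (-0.10)(-0.25) = 0.6875
  C_23 = −[(0.75)(0.00) − (-0.30)(-0.25)] = 0.0750
  C_31 = (-0.30)(-0.40) − (-0.10)(0.70) = 0.1900
  C_32 = −[(0.75)(-0.40) − (-0.10)(-0.30)] = 0.3300
  C_33 = (0.75)(0.70) − (-0.30)(-0.30) = 0.4350
det(I−A) = Σ_j (I−A)_1j·C_1j = (0.75)(0.6650) + (-0.30)(0.3850) + (-0.10)(0.1750) = 0.36575
adj(I−A) = Cᵀ =
  [ 0.6650   0.2850   0.1900]
  [ 0.3850   0.6875   0.3300]
  [ 0.1750   0.0750   0.4350]
(I − A)⁻¹ = adj(I−A) / det(I−A) ≈
  [   1.8182     0.7792     0.5195]
  [   1.0526     1.8797     0.9023]
  [   0.4785     0.2051     1.1893]
First solve x = (I − A)⁻¹ d = adj(I−A)·d / det(I−A); in particular x_P = (0.6650·580 + 0.2850·190 + 0.1900·320) / 0.36575 = 500.65 / 0.36575 ≈ 1368.831.
Intermediate flow from G to P: z_GP = a_GP · x_P = 0.25 × 500.65 / 0.36575 = 125.1625 / 0.36575 ≈ 342.2.

z_GP = 342.2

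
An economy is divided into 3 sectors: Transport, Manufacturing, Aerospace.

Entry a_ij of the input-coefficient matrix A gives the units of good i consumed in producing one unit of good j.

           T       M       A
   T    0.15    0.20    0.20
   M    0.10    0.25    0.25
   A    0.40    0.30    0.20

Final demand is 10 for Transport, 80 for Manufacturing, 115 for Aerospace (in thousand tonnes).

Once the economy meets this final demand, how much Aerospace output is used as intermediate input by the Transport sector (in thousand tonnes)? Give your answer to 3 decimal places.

z_AT = 53.275

I − A =
  [   0.85    -0.20    -0.20]
  [  -0.10     0.75    -0.25]
  [  -0.40    -0.30     0.80]
Cofactors of I−A, C_ij = (−1)^(i+j)·(minor ij) (rows/columns in the sector order above):
  C_11 = (0.75)(0.80) − (-0.25)(-0.30) = 0.5250
  C_12 = −[(-0.10)(0.80) − (-0.25)(-0.40)] = 0.1800
  C_13 = (-0.10)(-0.30) − (0.75)(-0.40) = 0.3300
  C_21 = −[(-0.20)(0.80) − (-0.20)(-0.30)] = 0.2200
  C_22 = (0.85)(0.80) − (-0.20)(-0.40) = 0.6000
  C_23 = −[(0.85)(-0.30) − (-0.20)(-0.40)] = 0.3350
  C_31 = (-0.20)(-0.25) − (-0.20)(0.75) = 0.2000
  C_32 = −[(0.85)(-0.25) − (-0.20)(-0.10)] = 0.2325
  C_33 = (0.85)(0.75) − (-0.20)(-0.10) = 0.6175
det(I−A) = Σ_j (I−A)_1j·C_1j = (0.85)(0.5250) + (-0.20)(0.1800) + (-0.20)(0.3300) = 0.34425
adj(I−A) = Cᵀ =
  [ 0.5250   0.2200   0.2000]
  [ 0.1800   0.6000   0.2325]
  [ 0.3300   0.3350   0.6175]
(I − A)⁻¹ = adj(I−A) / det(I−A) ≈
  [   1.5251     0.6391     0.5810]
  [   0.5229     1.7429     0.6754]
  [   0.9586     0.9731     1.7938]
First solve x = (I − A)⁻¹ d = adj(I−A)·d / det(I−A); in particular x_T = (0.5250·10 + 0.2200·80 + 0.2000·115) / 0.34425 = 45.85 / 0.34425 ≈ 133.18809.
Intermediate flow from A to T: z_AT = a_AT · x_T = 0.40 × 45.85 / 0.34425 = 18.34 / 0.34425 ≈ 53.275.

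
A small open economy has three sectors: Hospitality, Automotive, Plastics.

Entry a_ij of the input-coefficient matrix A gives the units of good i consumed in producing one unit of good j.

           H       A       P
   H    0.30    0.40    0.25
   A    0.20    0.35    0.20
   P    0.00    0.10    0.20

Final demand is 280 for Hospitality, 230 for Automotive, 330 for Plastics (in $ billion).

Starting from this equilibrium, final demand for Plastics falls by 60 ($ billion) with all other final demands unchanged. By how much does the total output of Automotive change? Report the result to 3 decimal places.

Δx_A = -40.569

I − A =
  [   0.70    -0.40    -0.25]
  [  -0.20     0.65    -0.20]
  [   0.00    -0.10     0.80]
Cofactors of I−A, C_ij = (−1)^(i+j)·(minor ij) (rows/columns in the sector order above):
  C_11 = (0.65)(0.80) − (-0.20)(-0.10) = 0.5000
  C_12 = −[(-0.20)(0.80) − (-0.20)(0.00)] = 0.1600
  C_13 = (-0.20)(-0.10) − (0.65)(0.00) = 0.0200
  C_21 = −[(-0.40)(0.80) − (-0.25)(-0.10)] = 0.3450
  C_22 = (0.70)(0.80) − (-0.25)(0.00) = 0.5600
  C_23 = −[(0.70)(-0.10) − (-0.40)(0.00)] = 0.0700
  C_31 = (-0.40)(-0.20) − (-0.25)(0.65) = 0.2425
  C_32 = −[(0.70)(-0.20) − (-0.25)(-0.20)] = 0.1900
  C_33 = (0.70)(0.65) − (-0.40)(-0.20) = 0.3750
det(I−A) = Σ_j (I−A)_1j·C_1j = (0.70)(0.5000) + (-0.40)(0.1600) + (-0.25)(0.0200) = 0.2810
adj(I−A) = Cᵀ =
  [ 0.5000   0.3450   0.2425]
  [ 0.1600   0.5600   0.1900]
  [ 0.0200   0.0700   0.3750]
(I − A)⁻¹ = adj(I−A) / det(I−A) ≈
  [   1.7794     1.2278     0.8630]
  [   0.5694     1.9929     0.6762]
  [   0.0712     0.2491     1.3345]
Δx = (I − A)⁻¹ Δd with Δd having -60 in the Plastics component and 0 elsewhere.
So Δx_A = L_AP · (-60), where L_AP = adj(I−A)_AP / det(I−A) = 0.1900 / 0.2810.
Δx_A = 0.1900 × (-60) / 0.2810 = -11.40 / 0.2810 ≈ -40.569.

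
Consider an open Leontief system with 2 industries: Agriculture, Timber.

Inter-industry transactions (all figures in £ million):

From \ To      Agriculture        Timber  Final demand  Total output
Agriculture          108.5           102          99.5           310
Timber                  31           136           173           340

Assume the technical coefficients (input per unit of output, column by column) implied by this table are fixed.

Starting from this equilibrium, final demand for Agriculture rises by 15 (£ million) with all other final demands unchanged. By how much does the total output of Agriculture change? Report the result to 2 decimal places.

Δx_A = 25.00

Technical coefficients a_ij = z_ij / X_j:
  a_AA = 108.5/310 = 0.35, a_TA = 31/310 = 0.10
  a_AT = 102/340 = 0.30, a_TT = 136/340 = 0.40
I − A =
  [   0.65    -0.30]
  [  -0.10     0.60]
det(I−A) = (0.65)(0.60) − (-0.30)(-0.10) = 0.3600
adj(I−A) = [[0.60, 0.30], [0.10, 0.65]]
(I − A)⁻¹ = adj(I−A) / det(I−A) ≈
  [   1.6667     0.8333]
  [   0.2778     1.8056]
Δx = (I − A)⁻¹ Δd with Δd having +15 in the Agriculture component and 0 elsewhere.
So Δx_A = L_AA · (+15), where L_AA = adj(I−A)_AA / det(I−A) = 0.60 / 0.3600.
Δx_A = 0.60 × (+15) / 0.3600 = 9.00 / 0.3600 = 25.00.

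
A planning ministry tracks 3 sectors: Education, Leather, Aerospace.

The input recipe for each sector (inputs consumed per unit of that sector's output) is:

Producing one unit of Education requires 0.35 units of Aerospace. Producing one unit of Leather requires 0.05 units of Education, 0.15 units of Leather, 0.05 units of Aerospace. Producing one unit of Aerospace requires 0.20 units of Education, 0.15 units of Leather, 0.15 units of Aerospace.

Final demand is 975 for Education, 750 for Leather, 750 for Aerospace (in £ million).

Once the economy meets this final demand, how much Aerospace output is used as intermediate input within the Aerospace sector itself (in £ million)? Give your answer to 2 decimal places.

z_AA = 224.74

I − A =
  [   1.00    -0.05    -0.20]
  [   0.00     0.85    -0.15]
  [  -0.35    -0.05     0.85]
Cofactors of I−A, C_ij = (−1)^(i+j)·(minor ij) (rows/columns in the sector order above):
  C_11 = (0.85)(0.85) − (-0.15)(-0.05) = 0.7150
  C_12 = −[(0.00)(0.85) − (-0.15)(-0.35)] = 0.0525
  C_13 = (0.00)(-0.05) − (0.85)(-0.35) = 0.2975
  C_21 = −[(-0.05)(0.85) − (-0.20)(-0.05)] = 0.0525
  C_22 = (1.00)(0.85) − (-0.20)(-0.35) = 0.7800
  C_23 = −[(1.00)(-0.05) − (-0.05)(-0.35)] = 0.0675
  C_31 = (-0.05)(-0.15) − (-0.20)(0.85) = 0.1775
  C_32 = −[(1.00)(-0.15) − (-0.20)(0.00)] = 0.1500
  C_33 = (1.00)(0.85) − (-0.05)(0.00) = 0.8500
det(I−A) = Σ_j (I−A)_1j·C_1j = (1.00)(0.7150) + (-0.05)(0.0525) + (-0.20)(0.2975) = 0.652875
adj(I−A) = Cᵀ =
  [ 0.7150   0.0525   0.1775]
  [ 0.0525   0.7800   0.1500]
  [ 0.2975   0.0675   0.8500]
(I − A)⁻¹ = adj(I−A) / det(I−A) ≈
  [   1.0952     0.0804     0.2719]
  [   0.0804     1.1947     0.2298]
  [   0.4557     0.1034     1.3019]
First solve x = (I − A)⁻¹ d = adj(I−A)·d / det(I−A); in particular x_A = (0.2975·975 + 0.0675·750 + 0.8500·750) / 0.652875 = 978.1875 / 0.652875 ≈ 1498.2769.
Intermediate flow from A to A: z_AA = a_AA · x_A = 0.15 × 978.1875 / 0.652875 = 146.728125 / 0.652875 ≈ 224.74.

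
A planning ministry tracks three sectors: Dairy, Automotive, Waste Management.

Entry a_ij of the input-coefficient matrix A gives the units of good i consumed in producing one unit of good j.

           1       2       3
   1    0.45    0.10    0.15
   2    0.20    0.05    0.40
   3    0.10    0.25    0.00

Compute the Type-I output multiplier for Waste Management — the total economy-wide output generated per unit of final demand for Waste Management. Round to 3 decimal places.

I − A =
  [   0.55    -0.10    -0.15]
  [  -0.20     0.95    -0.40]
  [  -0.10    -0.25     1.00]
Cofactors of I−A, C_ij = (−1)^(i+j)·(minor ij) (rows/columns in the sector order above):
  C_11 = (0.95)(1.00) − (-0.40)(-0.25) = 0.8500
  C_12 = −[(-0.20)(1.00) − (-0.40)(-0.10)] = 0.2400
  C_13 = (-0.20)(-0.25) − (0.95)(-0.10) = 0.1450
  C_21 = −[(-0.10)(1.00) − (-0.15)(-0.25)] = 0.1375
  C_22 = (0.55)(1.00) − (-0.15)(-0.10) = 0.5350
  C_23 = −[(0.55)(-0.25) − (-0.10)(-0.10)] = 0.1475
  C_31 = (-0.10)(-0.40) − (-0.15)(0.95) = 0.1825
  C_32 = −[(0.55)(-0.40) − (-0.15)(-0.20)] = 0.2500
  C_33 = (0.55)(0.95) − (-0.10)(-0.20) = 0.5025
det(I−A) = Σ_j (I−A)_1j·C_1j = (0.55)(0.8500) + (-0.10)(0.2400) + (-0.15)(0.1450) = 0.42175
adj(I−A) = Cᵀ =
  [ 0.8500   0.1375   0.1825]
  [ 0.2400   0.5350   0.2500]
  [ 0.1450   0.1475   0.5025]
(I − A)⁻¹ = adj(I−A) / det(I−A) ≈
  [   2.0154     0.3260     0.4327]
  [   0.5691     1.2685     0.5928]
  [   0.3438     0.3497     1.1915]
The output multiplier for sector j is the column-j sum of the Leontief inverse (I − A)⁻¹ = adj(I−A) / det(I−A).
Column 3 of adj(I−A): (0.1825, 0.2500, 0.5025); det(I−A) = 0.42175.
m_3 = (0.1825 + 0.2500 + 0.5025) / 0.42175 = 0.935 / 0.42175 ≈ 2.217.

m_3 = 2.217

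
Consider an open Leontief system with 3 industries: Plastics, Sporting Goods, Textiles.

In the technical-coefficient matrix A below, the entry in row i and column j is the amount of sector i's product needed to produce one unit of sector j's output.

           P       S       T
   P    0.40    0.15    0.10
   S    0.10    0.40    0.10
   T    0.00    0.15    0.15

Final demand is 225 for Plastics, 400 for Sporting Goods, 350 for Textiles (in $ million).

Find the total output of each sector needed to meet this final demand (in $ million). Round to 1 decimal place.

x_P = 688.3, x_S = 875.8, x_T = 566.3

I − A =
  [   0.60    -0.15    -0.10]
  [  -0.10     0.60    -0.10]
  [   0.00    -0.15     0.85]
Cofactors of I−A, C_ij = (−1)^(i+j)·(minor ij) (rows/columns in the sector order above):
  C_11 = (0.60)(0.85) − (-0.10)(-0.15) = 0.4950
  C_12 = −[(-0.10)(0.85) − (-0.10)(0.00)] = 0.0850
  C_13 = (-0.10)(-0.15) − (0.60)(0.00) = 0.0150
  C_21 = −[(-0.15)(0.85) − (-0.10)(-0.15)] = 0.1425
  C_22 = (0.60)(0.85) − (-0.10)(0.00) = 0.5100
  C_23 = −[(0.60)(-0.15) − (-0.15)(0.00)] = 0.0900
  C_31 = (-0.15)(-0.10) − (-0.10)(0.60) = 0.0750
  C_32 = −[(0.60)(-0.10) − (-0.10)(-0.10)] = 0.0700
  C_33 = (0.60)(0.60) − (-0.15)(-0.10) = 0.3450
det(I−A) = Σ_j (I−A)_1j·C_1j = (0.60)(0.4950) + (-0.15)(0.0850) + (-0.10)(0.0150) = 0.28275
adj(I−A) = Cᵀ =
  [ 0.4950   0.1425   0.0750]
  [ 0.0850   0.5100   0.0700]
  [ 0.0150   0.0900   0.3450]
(I − A)⁻¹ = adj(I−A) / det(I−A) ≈
  [   1.7507     0.5040     0.2653]
  [   0.3006     1.8037     0.2476]
  [   0.0531     0.3183     1.2202]
x = (I − A)⁻¹ d = adj(I−A)·d / det(I−A), with det(I−A) = 0.28275:
  x_P = (0.4950·225 + 0.1425·400 + 0.0750·350) / 0.28275 = 194.625 / 0.28275 ≈ 688.3
  x_S = (0.0850·225 + 0.5100·400 + 0.0700·350) / 0.28275 = 247.625 / 0.28275 ≈ 875.8
  x_T = (0.0150·225 + 0.0900·400 + 0.3450·350) / 0.28275 = 160.125 / 0.28275 ≈ 566.3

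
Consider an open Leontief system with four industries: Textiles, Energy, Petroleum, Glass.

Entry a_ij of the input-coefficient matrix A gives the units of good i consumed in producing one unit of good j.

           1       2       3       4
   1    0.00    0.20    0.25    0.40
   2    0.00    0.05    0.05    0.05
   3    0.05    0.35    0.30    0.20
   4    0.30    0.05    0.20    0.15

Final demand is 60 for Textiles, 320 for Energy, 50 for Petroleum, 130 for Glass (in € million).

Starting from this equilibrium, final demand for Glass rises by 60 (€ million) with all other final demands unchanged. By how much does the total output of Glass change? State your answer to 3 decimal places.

I − A =
  [   1.00    -0.20    -0.25    -0.40]
  [   0.00     0.95    -0.05    -0.05]
  [  -0.05    -0.35     0.70    -0.20]
  [  -0.30    -0.05    -0.20     0.85]
Compute the cofactors C_ij = (−1)^(i+j)·(3×3 minor ij) of I−A; the adjugate is their transpose:
adj(I−A) = Cᵀ =
  [ 0.506625   0.229875   0.288750   0.319875]
  [ 0.016125   0.441375   0.050250   0.045375]
  [ 0.102500   0.287000   0.688000   0.227000]
  [ 0.203875   0.174625   0.266750   0.635125]
det(I−A) = Σ_j (I−A)_1j·C_1j = (1.00)(0.506625) + (-0.20)(0.016125) + (-0.25)(0.102500) + (-0.40)(0.203875) = 0.396225
(I − A)⁻¹ = adj(I−A) / det(I−A) ≈
  [   1.2786     0.5802     0.7288     0.8073]
  [   0.0407     1.1140     0.1268     0.1145]
  [   0.2587     0.7243     1.7364     0.5729]
  [   0.5145     0.4407     0.6732     1.6029]
Δx = (I − A)⁻¹ Δd with Δd having +60 in the Glass component and 0 elsewhere.
So Δx_4 = L_44 · (+60), where L_44 = adj(I−A)_44 / det(I−A) = 0.635125 / 0.396225.
Δx_4 = 0.635125 × (+60) / 0.396225 = 38.1075 / 0.396225 ≈ 96.176.

Δx_4 = 96.176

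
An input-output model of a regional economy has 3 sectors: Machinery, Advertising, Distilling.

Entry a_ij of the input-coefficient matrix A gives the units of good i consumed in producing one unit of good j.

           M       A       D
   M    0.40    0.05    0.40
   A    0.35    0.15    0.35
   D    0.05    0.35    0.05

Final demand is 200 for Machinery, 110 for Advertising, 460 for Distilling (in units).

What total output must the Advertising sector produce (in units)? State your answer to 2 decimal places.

I − A =
  [   0.60    -0.05    -0.40]
  [  -0.35     0.85    -0.35]
  [  -0.05    -0.35     0.95]
Cofactors of I−A, C_ij = (−1)^(i+j)·(minor ij) (rows/columns in the sector order above):
  C_11 = (0.85)(0.95) − (-0.35)(-0.35) = 0.6850
  C_12 = −[(-0.35)(0.95) − (-0.35)(-0.05)] = 0.3500
  C_13 = (-0.35)(-0.35) − (0.85)(-0.05) = 0.1650
  C_21 = −[(-0.05)(0.95) − (-0.40)(-0.35)] = 0.1875
  C_22 = (0.60)(0.95) − (-0.40)(-0.05) = 0.5500
  C_23 = −[(0.60)(-0.35) − (-0.05)(-0.05)] = 0.2125
  C_31 = (-0.05)(-0.35) − (-0.40)(0.85) = 0.3575
  C_32 = −[(0.60)(-0.35) − (-0.40)(-0.35)] = 0.3500
  C_33 = (0.60)(0.85) − (-0.05)(-0.35) = 0.4925
det(I−A) = Σ_j (I−A)_1j·C_1j = (0.60)(0.6850) + (-0.05)(0.3500) + (-0.40)(0.1650) = 0.3275
adj(I−A) = Cᵀ =
  [ 0.6850   0.1875   0.3575]
  [ 0.3500   0.5500   0.3500]
  [ 0.1650   0.2125   0.4925]
(I − A)⁻¹ = adj(I−A) / det(I−A) ≈
  [   2.0916     0.5725     1.0916]
  [   1.0687     1.6794     1.0687]
  [   0.5038     0.6489     1.5038]
x = (I − A)⁻¹ d = adj(I−A)·d / det(I−A), with det(I−A) = 0.3275:
  x_M = (0.6850·200 + 0.1875·110 + 0.3575·460) / 0.3275 = 322.075 / 0.3275 ≈ 983.44
  x_A = (0.3500·200 + 0.5500·110 + 0.3500·460) / 0.3275 = 291.50 / 0.3275 ≈ 890.08
  x_D = (0.1650·200 + 0.2125·110 + 0.4925·460) / 0.3275 = 282.925 / 0.3275 ≈ 863.89

x_A = 890.08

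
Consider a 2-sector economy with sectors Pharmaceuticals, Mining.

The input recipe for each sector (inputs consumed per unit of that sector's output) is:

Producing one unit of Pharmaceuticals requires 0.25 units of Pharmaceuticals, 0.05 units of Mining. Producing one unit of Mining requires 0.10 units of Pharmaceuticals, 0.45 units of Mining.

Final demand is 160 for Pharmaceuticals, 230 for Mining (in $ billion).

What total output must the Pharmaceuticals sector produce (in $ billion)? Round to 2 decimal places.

x_P = 272.39

I − A =
  [   0.75    -0.10]
  [  -0.05     0.55]
det(I−A) = (0.75)(0.55) − (-0.10)(-0.05) = 0.4075
adj(I−A) = [[0.55, 0.10], [0.05, 0.75]]
(I − A)⁻¹ = adj(I−A) / det(I−A) ≈
  [   1.3497     0.2454]
  [   0.1227     1.8405]
x = (I − A)⁻¹ d = adj(I−A)·d / det(I−A), with det(I−A) = 0.4075:
  x_P = (0.55·160 + 0.10·230) / 0.4075 = 111.00 / 0.4075 ≈ 272.39
  x_M = (0.05·160 + 0.75·230) / 0.4075 = 180.50 / 0.4075 ≈ 442.94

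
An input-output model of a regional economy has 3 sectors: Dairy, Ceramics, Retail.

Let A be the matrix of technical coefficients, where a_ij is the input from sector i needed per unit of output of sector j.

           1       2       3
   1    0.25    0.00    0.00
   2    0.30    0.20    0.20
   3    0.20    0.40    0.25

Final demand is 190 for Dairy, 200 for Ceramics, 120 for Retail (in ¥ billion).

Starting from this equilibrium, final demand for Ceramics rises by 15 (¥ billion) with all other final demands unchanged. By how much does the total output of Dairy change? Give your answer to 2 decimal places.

Δx_1 = 0.00

I − A =
  [   0.75     0.00     0.00]
  [  -0.30     0.80    -0.20]
  [  -0.20    -0.40     0.75]
Cofactors of I−A, C_ij = (−1)^(i+j)·(minor ij) (rows/columns in the sector order above):
  C_11 = (0.80)(0.75) − (-0.20)(-0.40) = 0.5200
  C_12 = −[(-0.30)(0.75) − (-0.20)(-0.20)] = 0.2650
  C_13 = (-0.30)(-0.40) − (0.80)(-0.20) = 0.2800
  C_21 = −[(0.00)(0.75) − (0.00)(-0.40)] = 0.0000
  C_22 = (0.75)(0.75) − (0.00)(-0.20) = 0.5625
  C_23 = −[(0.75)(-0.40) − (0.00)(-0.20)] = 0.3000
  C_31 = (0.00)(-0.20) − (0.00)(0.80) = 0.0000
  C_32 = −[(0.75)(-0.20) − (0.00)(-0.30)] = 0.1500
  C_33 = (0.75)(0.80) − (0.00)(-0.30) = 0.6000
det(I−A) = Σ_j (I−A)_1j·C_1j = (0.75)(0.5200) + (0.00)(0.2650) + (0.00)(0.2800) = 0.3900
adj(I−A) = Cᵀ =
  [ 0.5200   0.0000   0.0000]
  [ 0.2650   0.5625   0.1500]
  [ 0.2800   0.3000   0.6000]
(I − A)⁻¹ = adj(I−A) / det(I−A) ≈
  [   1.3333     0.0000     0.0000]
  [   0.6795     1.4423     0.3846]
  [   0.7179     0.7692     1.5385]
Δx = (I − A)⁻¹ Δd with Δd having +15 in the Ceramics component and 0 elsewhere.
So Δx_1 = L_12 · (+15), where L_12 = adj(I−A)_12 / det(I−A) = 0.0000 / 0.3900.
Δx_1 = 0.0000 × (+15) / 0.3900 = 0.00 / 0.3900 = 0.00.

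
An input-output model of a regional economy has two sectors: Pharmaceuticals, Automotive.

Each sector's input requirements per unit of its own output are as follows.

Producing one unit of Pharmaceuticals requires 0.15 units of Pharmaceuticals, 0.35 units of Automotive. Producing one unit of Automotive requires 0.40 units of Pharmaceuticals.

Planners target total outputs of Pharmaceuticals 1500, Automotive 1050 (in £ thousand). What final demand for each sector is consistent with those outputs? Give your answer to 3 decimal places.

I − A =
  [   0.85    -0.40]
  [  -0.35     1.00]
d = (I − A) x:
  d_P = (+0.85)·1500 + (-0.40)·1050 = 855.000
  d_A = (-0.35)·1500 + (+1.00)·1050 = 525.000

d_P = 855.000, d_A = 525.000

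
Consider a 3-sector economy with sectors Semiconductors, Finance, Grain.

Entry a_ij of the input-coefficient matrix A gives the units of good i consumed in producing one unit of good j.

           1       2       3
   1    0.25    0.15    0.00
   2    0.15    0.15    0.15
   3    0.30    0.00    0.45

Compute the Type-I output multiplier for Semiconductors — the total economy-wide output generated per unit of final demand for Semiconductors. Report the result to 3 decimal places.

m_1 = 2.564

I − A =
  [   0.75    -0.15     0.00]
  [  -0.15     0.85    -0.15]
  [  -0.30     0.00     0.55]
Cofactors of I−A, C_ij = (−1)^(i+j)·(minor ij) (rows/columns in the sector order above):
  C_11 = (0.85)(0.55) − (-0.15)(0.00) = 0.4675
  C_12 = −[(-0.15)(0.55) − (-0.15)(-0.30)] = 0.1275
  C_13 = (-0.15)(0.00) − (0.85)(-0.30) = 0.2550
  C_21 = −[(-0.15)(0.55) − (0.00)(0.00)] = 0.0825
  C_22 = (0.75)(0.55) − (0.00)(-0.30) = 0.4125
  C_23 = −[(0.75)(0.00) − (-0.15)(-0.30)] = 0.0450
  C_31 = (-0.15)(-0.15) − (0.00)(0.85) = 0.0225
  C_32 = −[(0.75)(-0.15) − (0.00)(-0.15)] = 0.1125
  C_33 = (0.75)(0.85) − (-0.15)(-0.15) = 0.6150
det(I−A) = Σ_j (I−A)_1j·C_1j = (0.75)(0.4675) + (-0.15)(0.1275) + (0.00)(0.2550) = 0.3315
adj(I−A) = Cᵀ =
  [ 0.4675   0.0825   0.0225]
  [ 0.1275   0.4125   0.1125]
  [ 0.2550   0.0450   0.6150]
(I − A)⁻¹ = adj(I−A) / det(I−A) ≈
  [   1.4103     0.2489     0.0679]
  [   0.3846     1.2443     0.3394]
  [   0.7692     0.1357     1.8552]
The output multiplier for sector j is the column-j sum of the Leontief inverse (I − A)⁻¹ = adj(I−A) / det(I−A).
Column 1 of adj(I−A): (0.4675, 0.1275, 0.2550); det(I−A) = 0.3315.
m_1 = (0.4675 + 0.1275 + 0.2550) / 0.3315 = 0.85 / 0.3315 ≈ 2.564.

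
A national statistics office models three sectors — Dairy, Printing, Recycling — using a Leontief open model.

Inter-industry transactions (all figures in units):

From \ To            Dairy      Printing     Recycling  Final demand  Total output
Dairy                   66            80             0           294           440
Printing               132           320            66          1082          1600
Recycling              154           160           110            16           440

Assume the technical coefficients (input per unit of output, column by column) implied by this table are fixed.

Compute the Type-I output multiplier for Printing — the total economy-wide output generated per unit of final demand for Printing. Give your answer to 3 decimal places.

Technical coefficients a_ij = z_ij / X_j:
  a_DD = 66/440 = 0.15, a_PD = 132/440 = 0.30, a_RD = 154/440 = 0.35
  a_DP = 80/1600 = 0.05, a_PP = 320/1600 = 0.20, a_RP = 160/1600 = 0.10
  a_DR = 0/440 = 0.00, a_PR = 66/440 = 0.15, a_RR = 110/440 = 0.25
I − A =
  [   0.85    -0.05     0.00]
  [  -0.30     0.80    -0.15]
  [  -0.35    -0.10     0.75]
Cofactors of I−A, C_ij = (−1)^(i+j)·(minor ij) (rows/columns in the sector order above):
  C_11 = (0.80)(0.75) − (-0.15)(-0.10) = 0.5850
  C_12 = −[(-0.30)(0.75) − (-0.15)(-0.35)] = 0.2775
  C_13 = (-0.30)(-0.10) − (0.80)(-0.35) = 0.3100
  C_21 = −[(-0.05)(0.75) − (0.00)(-0.10)] = 0.0375
  C_22 = (0.85)(0.75) − (0.00)(-0.35) = 0.6375
  C_23 = −[(0.85)(-0.10) − (-0.05)(-0.35)] = 0.1025
  C_31 = (-0.05)(-0.15) − (0.00)(0.80) = 0.0075
  C_32 = −[(0.85)(-0.15) − (0.00)(-0.30)] = 0.1275
  C_33 = (0.85)(0.80) − (-0.05)(-0.30) = 0.6650
det(I−A) = Σ_j (I−A)_1j·C_1j = (0.85)(0.5850) + (-0.05)(0.2775) + (0.00)(0.3100) = 0.483375
adj(I−A) = Cᵀ =
  [ 0.5850   0.0375   0.0075]
  [ 0.2775   0.6375   0.1275]
  [ 0.3100   0.1025   0.6650]
(I − A)⁻¹ = adj(I−A) / det(I−A) ≈
  [   1.2102     0.0776     0.0155]
  [   0.5741     1.3189     0.2638]
  [   0.6413     0.2121     1.3757]
The output multiplier for sector j is the column-j sum of the Leontief inverse (I − A)⁻¹ = adj(I−A) / det(I−A).
Column P of adj(I−A): (0.0375, 0.6375, 0.1025); det(I−A) = 0.483375.
m_P = (0.0375 + 0.6375 + 0.1025) / 0.483375 = 0.7775 / 0.483375 ≈ 1.608.

m_P = 1.608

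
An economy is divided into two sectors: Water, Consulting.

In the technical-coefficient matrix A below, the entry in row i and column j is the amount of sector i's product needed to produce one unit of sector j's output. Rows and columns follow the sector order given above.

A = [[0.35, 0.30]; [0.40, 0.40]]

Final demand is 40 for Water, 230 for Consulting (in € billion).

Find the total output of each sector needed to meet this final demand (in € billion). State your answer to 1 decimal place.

I − A =
  [   0.65    -0.30]
  [  -0.40     0.60]
det(I−A) = (0.65)(0.60) − (-0.30)(-0.40) = 0.2700
adj(I−A) = [[0.60, 0.30], [0.40, 0.65]]
(I − A)⁻¹ = adj(I−A) / det(I−A) ≈
  [   2.2222     1.1111]
  [   1.4815     2.4074]
x = (I − A)⁻¹ d = adj(I−A)·d / det(I−A), with det(I−A) = 0.2700:
  x_1 = (0.60·40 + 0.30·230) / 0.2700 = 93.00 / 0.2700 ≈ 344.4
  x_2 = (0.40·40 + 0.65·230) / 0.2700 = 165.50 / 0.2700 ≈ 613.0

x_1 = 344.4, x_2 = 613.0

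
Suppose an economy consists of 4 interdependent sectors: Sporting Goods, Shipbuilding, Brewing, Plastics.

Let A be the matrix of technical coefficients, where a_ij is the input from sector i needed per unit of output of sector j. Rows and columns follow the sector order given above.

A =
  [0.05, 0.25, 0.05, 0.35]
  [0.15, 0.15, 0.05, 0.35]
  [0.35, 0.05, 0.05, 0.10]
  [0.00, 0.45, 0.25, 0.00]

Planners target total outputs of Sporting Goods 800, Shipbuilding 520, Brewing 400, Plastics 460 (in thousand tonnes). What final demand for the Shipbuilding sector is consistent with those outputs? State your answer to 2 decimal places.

I − A =
  [   0.95    -0.25    -0.05    -0.35]
  [  -0.15     0.85    -0.05    -0.35]
  [  -0.35    -0.05     0.95    -0.10]
  [   0.00    -0.45    -0.25     1.00]
d = (I − A) x:
  d_1 = (+0.95)·800 + (-0.25)·520 + (-0.05)·400 + (-0.35)·460 = 449.00
  d_2 = (-0.15)·800 + (+0.85)·520 + (-0.05)·400 + (-0.35)·460 = 141.00
  d_3 = (-0.35)·800 + (-0.05)·520 + (+0.95)·400 + (-0.10)·460 = 28.00
  d_4 = (+0.00)·800 + (-0.45)·520 + (-0.25)·400 + (+1.00)·460 = 126.00

d_2 = 141.00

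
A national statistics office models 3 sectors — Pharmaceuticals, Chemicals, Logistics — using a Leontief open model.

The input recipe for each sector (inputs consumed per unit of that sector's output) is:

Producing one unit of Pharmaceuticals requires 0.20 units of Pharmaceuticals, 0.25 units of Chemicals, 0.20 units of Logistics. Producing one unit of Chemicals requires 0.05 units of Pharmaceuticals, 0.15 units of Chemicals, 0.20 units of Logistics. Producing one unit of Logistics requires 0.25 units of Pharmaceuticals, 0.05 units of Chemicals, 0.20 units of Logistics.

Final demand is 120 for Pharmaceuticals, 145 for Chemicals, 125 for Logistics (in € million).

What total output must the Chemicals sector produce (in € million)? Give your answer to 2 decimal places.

I − A =
  [   0.80    -0.05    -0.25]
  [  -0.25     0.85    -0.05]
  [  -0.20    -0.20     0.80]
Cofactors of I−A, C_ij = (−1)^(i+j)·(minor ij) (rows/columns in the sector order above):
  C_11 = (0.85)(0.80) − (-0.05)(-0.20) = 0.6700
  C_12 = −[(-0.25)(0.80) − (-0.05)(-0.20)] = 0.2100
  C_13 = (-0.25)(-0.20) − (0.85)(-0.20) = 0.2200
  C_21 = −[(-0.05)(0.80) − (-0.25)(-0.20)] = 0.0900
  C_22 = (0.80)(0.80) − (-0.25)(-0.20) = 0.5900
  C_23 = −[(0.80)(-0.20) − (-0.05)(-0.20)] = 0.1700
  C_31 = (-0.05)(-0.05) − (-0.25)(0.85) = 0.2150
  C_32 = −[(0.80)(-0.05) − (-0.25)(-0.25)] = 0.1025
  C_33 = (0.80)(0.85) − (-0.05)(-0.25) = 0.6675
det(I−A) = Σ_j (I−A)_1j·C_1j = (0.80)(0.6700) + (-0.05)(0.2100) + (-0.25)(0.2200) = 0.4705
adj(I−A) = Cᵀ =
  [ 0.6700   0.0900   0.2150]
  [ 0.2100   0.5900   0.1025]
  [ 0.2200   0.1700   0.6675]
(I − A)⁻¹ = adj(I−A) / det(I−A) ≈
  [   1.4240     0.1913     0.4570]
  [   0.4463     1.2540     0.2179]
  [   0.4676     0.3613     1.4187]
x = (I − A)⁻¹ d = adj(I−A)·d / det(I−A), with det(I−A) = 0.4705:
  x_1 = (0.6700·120 + 0.0900·145 + 0.2150·125) / 0.4705 = 120.325 / 0.4705 ≈ 255.74
  x_2 = (0.2100·120 + 0.5900·145 + 0.1025·125) / 0.4705 = 123.5625 / 0.4705 ≈ 262.62
  x_3 = (0.2200·120 + 0.1700·145 + 0.6675·125) / 0.4705 = 134.4875 / 0.4705 ≈ 285.84

x_2 = 262.62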